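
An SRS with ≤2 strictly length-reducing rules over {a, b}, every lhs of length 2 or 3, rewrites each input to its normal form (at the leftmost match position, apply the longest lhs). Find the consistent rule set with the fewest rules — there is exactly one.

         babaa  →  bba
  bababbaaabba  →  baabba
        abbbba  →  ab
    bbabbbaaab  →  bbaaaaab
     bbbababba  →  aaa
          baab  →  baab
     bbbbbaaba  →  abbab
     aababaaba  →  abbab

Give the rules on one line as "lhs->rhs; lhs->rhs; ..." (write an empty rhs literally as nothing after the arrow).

  | babaa => bba
  | bababbaaabba => bbbbaaabba => abaaabba => baabba
  | abbbba => aaba => ab
  | bbabbbaaab => bbaaaaab

aba->b; bbb->a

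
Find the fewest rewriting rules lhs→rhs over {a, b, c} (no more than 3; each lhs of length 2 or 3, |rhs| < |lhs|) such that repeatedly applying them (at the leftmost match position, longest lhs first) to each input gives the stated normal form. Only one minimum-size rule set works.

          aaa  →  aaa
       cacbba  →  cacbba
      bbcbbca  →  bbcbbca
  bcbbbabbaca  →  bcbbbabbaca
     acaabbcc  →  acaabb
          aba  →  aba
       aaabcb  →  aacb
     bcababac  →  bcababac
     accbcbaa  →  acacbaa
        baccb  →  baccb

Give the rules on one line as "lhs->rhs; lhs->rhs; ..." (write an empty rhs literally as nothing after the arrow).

abc->c; bcc->b; cbc->ac

  | aaa
  | cacbba
  | bbcbbca
  | bcbbbabbaca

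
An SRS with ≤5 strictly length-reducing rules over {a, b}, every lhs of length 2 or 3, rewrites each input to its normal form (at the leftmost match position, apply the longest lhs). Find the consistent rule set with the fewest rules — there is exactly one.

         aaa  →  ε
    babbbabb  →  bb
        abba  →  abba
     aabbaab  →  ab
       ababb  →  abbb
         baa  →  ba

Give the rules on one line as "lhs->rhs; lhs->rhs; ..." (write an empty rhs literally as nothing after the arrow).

  | aaa => ε
  | babbbabb => bbabb => bb
  | abba
  | aabbaab => abbaab => abbab => ab

aa->a; aaa->; aba->ab; bab->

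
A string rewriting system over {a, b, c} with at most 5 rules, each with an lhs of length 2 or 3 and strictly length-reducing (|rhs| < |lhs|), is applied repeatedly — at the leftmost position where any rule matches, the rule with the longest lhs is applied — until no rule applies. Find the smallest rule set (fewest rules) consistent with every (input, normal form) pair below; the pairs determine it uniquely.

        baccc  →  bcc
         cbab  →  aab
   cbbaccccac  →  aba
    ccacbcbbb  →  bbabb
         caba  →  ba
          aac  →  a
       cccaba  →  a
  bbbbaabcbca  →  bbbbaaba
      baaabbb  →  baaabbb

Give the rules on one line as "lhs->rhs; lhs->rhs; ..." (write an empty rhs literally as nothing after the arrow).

ac->; ca->; cac->ab; cb->a

  | baccc => bcc
  | cbab => aab
  | cbbaccccac => abaccccac => abcccac => abccab => abcb => aba
  | ccacbcbbb => cabbcbbb => bbcbbb => bbabb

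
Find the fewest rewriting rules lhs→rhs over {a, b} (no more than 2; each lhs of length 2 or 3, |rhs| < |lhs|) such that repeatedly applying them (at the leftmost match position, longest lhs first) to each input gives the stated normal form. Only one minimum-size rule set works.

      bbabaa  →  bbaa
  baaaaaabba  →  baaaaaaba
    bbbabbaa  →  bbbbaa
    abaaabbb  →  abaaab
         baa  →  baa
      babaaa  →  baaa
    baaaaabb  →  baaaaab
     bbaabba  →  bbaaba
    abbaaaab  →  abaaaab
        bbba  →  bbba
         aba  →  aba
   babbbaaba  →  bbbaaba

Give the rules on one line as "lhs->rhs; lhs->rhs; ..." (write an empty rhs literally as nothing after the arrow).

abb->ab; bab->b

  | bbabaa => bbaa
  | baaaaaabba => baaaaaaba
  | bbbabbaa => bbbbaa
  | abaaabbb => abaaabb => abaaab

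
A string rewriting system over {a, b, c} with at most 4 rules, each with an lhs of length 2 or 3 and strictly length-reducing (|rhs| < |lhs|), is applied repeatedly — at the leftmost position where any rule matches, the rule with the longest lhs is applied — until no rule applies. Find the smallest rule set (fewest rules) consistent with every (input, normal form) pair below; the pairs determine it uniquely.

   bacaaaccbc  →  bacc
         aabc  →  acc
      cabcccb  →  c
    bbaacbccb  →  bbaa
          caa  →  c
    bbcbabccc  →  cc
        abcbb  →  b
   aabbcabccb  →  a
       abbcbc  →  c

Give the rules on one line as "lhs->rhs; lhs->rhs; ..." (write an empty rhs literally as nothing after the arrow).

ab->c; bc->; ca->c; ccb->

  | bacaaaccbc => bacaaccbc => bacaccbc => bacccbc => bacc
  | aabc => acc
  | cabcccb => cbcccb => cccb => c
  | bbaacbccb => bbaaccb => bbaa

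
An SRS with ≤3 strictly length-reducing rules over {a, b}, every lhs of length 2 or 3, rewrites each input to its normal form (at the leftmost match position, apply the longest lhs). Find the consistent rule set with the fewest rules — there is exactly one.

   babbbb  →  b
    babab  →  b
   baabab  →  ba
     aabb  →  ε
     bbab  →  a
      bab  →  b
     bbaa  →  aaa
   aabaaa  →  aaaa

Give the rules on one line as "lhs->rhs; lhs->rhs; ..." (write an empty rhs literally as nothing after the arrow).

ab->; bb->a

  | babbbb => bbbb => abb => b
  | babab => bab => b
  | baabab => baab => ba
  | aabb => ab => ε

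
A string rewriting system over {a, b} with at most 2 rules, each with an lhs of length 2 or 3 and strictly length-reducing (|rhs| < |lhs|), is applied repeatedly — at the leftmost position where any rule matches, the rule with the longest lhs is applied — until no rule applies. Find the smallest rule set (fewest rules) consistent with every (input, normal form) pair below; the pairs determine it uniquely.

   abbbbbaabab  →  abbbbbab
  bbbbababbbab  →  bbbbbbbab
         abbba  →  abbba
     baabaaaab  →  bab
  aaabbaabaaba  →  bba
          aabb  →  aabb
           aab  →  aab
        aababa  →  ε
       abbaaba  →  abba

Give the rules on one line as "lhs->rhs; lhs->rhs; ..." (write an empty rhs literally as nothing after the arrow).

  | abbbbbaabab => abbbbbab
  | bbbbababbbab => bbbbbbbab
  | abbba
  | baabaaaab => baaaab => bab

aaa->; aba->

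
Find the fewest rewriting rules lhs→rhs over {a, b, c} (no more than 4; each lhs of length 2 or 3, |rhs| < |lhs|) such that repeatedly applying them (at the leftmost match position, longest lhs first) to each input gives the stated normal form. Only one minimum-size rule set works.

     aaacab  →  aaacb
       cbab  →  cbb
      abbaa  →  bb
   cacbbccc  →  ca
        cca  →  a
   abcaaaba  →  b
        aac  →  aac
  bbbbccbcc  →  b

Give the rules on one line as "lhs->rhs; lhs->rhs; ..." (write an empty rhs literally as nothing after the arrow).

ab->b; ba->b; bc->; cc->

  | aaacab => aaacb
  | cbab => cbb
  | abbaa => bbaa => bba => bb
  | cacbbccc => cacbcc => cacc => ca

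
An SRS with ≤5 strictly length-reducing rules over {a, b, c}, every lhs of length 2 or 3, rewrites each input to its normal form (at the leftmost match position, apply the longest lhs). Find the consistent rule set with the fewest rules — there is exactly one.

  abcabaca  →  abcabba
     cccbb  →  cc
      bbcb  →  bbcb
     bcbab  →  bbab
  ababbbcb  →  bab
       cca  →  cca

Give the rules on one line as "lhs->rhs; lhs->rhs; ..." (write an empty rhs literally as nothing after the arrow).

ac->b; bbb->ca; cba->ba; cbb->

  | abcabaca => abcabba
  | cccbb => cc
  | bbcb
  | bcbab => bbab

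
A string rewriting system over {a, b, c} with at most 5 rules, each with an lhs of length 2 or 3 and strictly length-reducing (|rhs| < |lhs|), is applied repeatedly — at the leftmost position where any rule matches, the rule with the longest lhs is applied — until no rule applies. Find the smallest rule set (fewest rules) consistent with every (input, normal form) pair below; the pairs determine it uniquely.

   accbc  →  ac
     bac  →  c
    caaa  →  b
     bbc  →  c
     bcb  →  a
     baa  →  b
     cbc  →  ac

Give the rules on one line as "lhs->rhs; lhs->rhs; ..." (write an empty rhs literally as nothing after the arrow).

ba->b; bc->c; ca->b; cb->a

  | accbc => acac => abc => ac
  | bac => bc => c
  | caaa => baa => ba => b
  | bbc => bc => c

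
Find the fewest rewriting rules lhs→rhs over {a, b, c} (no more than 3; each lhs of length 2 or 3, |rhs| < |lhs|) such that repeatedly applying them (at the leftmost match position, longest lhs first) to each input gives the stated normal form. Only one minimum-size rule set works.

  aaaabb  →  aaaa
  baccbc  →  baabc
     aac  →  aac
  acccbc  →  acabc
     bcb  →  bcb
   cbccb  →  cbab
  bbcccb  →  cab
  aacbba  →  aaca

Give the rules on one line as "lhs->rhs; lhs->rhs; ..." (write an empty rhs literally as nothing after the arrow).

  | aaaabb => aaaa
  | baccbc => baabc
  | aac
  | acccbc => acabc

bb->; ccb->ab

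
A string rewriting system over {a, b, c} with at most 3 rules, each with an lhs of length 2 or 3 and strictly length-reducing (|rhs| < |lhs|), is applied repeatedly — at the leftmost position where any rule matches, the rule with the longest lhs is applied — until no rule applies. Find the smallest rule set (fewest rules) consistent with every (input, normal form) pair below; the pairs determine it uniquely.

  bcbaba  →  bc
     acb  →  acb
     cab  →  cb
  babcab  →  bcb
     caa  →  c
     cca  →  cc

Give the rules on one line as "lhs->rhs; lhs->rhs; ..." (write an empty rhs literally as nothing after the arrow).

  | bcbaba => bcba => bc
  | acb
  | cab => cb
  | babcab => bcab => bcb

ba->; ca->c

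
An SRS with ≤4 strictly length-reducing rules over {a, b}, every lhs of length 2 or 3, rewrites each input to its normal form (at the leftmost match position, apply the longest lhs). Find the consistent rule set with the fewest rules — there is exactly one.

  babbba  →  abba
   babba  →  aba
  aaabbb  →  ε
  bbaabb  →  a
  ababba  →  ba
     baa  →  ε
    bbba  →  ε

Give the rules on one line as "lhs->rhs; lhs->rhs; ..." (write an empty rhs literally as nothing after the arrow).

  | babbba => abba
  | babba => aba
  | aaabbb => abbb => aa => ε
  | bbaabb => bbb => a

aa->; baa->; bab->a; bbb->a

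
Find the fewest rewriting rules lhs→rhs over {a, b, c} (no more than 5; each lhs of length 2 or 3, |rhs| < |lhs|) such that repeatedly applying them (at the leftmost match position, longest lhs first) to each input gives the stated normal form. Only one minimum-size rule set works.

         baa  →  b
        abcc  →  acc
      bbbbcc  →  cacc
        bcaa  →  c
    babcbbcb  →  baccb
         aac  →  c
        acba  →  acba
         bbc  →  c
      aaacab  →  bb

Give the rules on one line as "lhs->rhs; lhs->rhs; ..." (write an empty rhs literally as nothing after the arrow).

  | baa => b
  | abcc => acc
  | bbbbcc => cabcc => cacc
  | bcaa => caa => c

aa->; aca->b; bbb->ca; bc->c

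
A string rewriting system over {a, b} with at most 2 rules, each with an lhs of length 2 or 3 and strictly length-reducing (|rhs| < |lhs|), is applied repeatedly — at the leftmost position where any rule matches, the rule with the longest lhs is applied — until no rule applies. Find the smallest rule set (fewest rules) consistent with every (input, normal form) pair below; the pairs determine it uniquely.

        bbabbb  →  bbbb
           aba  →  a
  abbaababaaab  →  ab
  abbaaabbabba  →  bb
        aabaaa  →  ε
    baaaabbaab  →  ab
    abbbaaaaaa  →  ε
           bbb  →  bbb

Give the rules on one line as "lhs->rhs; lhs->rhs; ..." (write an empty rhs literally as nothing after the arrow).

  | bbabbb => bbbb
  | aba => a
  | abbaababaaab => abababaaab => ababaaab => abaaab => aaab => ab
  | abbaaabbabba => abaabbabba => aabbabba => bbabba => bbba => bb

aa->; ba->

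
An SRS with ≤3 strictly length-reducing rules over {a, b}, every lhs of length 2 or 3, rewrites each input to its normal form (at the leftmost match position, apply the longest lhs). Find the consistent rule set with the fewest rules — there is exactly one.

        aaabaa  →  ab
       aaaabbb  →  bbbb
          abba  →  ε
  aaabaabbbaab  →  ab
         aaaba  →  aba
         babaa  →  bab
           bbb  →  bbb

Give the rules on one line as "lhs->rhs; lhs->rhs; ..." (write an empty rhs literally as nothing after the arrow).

  | aaabaa => abaa => ab
  | aaaabbb => aabbb => bbbb
  | abba => aa => ε
  | aaabaabbbaab => abaabbbaab => abbbbbaab => abbbaab => abaab => abbb => ab

aa->; aab->bb; abb->a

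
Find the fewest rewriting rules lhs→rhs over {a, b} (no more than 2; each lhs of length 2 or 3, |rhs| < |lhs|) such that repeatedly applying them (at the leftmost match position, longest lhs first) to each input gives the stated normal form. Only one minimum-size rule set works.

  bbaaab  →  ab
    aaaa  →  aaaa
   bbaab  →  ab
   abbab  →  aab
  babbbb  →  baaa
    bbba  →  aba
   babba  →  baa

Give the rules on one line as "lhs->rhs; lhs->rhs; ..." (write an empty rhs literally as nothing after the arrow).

bb->a; bba->bb

  | bbaaab => bbaab => bbab => bbb => ab
  | aaaa
  | bbaab => bbab => bbb => ab
  | abbab => abbb => aab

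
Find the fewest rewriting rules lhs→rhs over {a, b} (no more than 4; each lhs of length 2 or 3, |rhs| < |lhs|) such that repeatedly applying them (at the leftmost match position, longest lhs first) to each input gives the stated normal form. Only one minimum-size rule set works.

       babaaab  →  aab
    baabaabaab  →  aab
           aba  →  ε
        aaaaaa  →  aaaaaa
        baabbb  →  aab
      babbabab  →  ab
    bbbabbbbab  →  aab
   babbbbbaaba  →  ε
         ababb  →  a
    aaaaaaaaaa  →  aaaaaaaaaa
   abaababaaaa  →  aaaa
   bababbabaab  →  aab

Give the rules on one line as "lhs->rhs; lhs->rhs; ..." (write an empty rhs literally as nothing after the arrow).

  | babaaab => abaaab => aab
  | baabaabaab => aabaabaab => aabaab => aab
  | aba => ε
  | aaaaaa

aba->; abb->a; ba->a; bb->a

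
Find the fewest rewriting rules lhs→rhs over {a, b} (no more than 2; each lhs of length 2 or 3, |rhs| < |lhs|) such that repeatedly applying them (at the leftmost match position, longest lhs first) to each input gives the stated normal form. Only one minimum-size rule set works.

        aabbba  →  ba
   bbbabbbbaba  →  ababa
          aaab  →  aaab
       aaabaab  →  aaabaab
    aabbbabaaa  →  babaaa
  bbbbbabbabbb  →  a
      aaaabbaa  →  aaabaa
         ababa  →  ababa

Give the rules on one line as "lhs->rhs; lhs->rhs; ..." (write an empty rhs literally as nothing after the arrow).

  | aabbba => abba => ba
  | bbbabbbbaba => ababbbbaba => abbbbaba => bbbaba => ababa
  | aaab
  | aaabaab

abb->b; bb->a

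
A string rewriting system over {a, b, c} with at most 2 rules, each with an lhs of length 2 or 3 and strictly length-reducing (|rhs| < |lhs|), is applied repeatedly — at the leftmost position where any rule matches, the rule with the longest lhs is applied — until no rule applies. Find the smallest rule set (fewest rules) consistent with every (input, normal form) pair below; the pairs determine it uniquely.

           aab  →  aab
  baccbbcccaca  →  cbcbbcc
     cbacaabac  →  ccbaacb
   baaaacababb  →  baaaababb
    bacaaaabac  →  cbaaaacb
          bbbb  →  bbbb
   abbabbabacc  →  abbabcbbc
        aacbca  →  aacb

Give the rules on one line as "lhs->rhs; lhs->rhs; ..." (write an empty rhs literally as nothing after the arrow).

  | aab
  | baccbbcccaca => cbcbbcccaca => cbcbbccca => cbcbbcc
  | cbacaabac => ccbaabac => ccbaacb
  | baaaacababb => baaaababb

bac->cb; ca->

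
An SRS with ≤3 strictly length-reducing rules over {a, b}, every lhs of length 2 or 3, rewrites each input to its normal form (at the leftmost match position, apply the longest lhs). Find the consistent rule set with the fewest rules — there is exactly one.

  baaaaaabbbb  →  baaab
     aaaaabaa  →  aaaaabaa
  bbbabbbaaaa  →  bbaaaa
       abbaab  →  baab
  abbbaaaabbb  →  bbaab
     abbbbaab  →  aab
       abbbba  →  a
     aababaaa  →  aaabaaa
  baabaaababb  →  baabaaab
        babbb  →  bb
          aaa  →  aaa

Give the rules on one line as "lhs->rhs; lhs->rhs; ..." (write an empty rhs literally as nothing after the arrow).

  | baaaaaabbbb => baaaaabbb => baaaabb => baaab
  | aaaaabaa
  | bbbabbbaaaa => abbbaaaa => bbaaaa
  | abbaab => baab

abb->b; bab->ab; bbb->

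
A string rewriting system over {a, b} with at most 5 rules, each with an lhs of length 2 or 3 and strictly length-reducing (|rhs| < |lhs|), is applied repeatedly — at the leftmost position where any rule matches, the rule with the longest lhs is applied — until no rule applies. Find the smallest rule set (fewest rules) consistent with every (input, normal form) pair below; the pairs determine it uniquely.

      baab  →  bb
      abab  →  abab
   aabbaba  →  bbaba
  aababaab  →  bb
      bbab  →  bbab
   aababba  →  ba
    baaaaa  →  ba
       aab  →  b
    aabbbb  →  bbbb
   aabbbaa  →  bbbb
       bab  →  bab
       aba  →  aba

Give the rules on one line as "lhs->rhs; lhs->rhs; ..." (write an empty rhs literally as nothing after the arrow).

aa->b; aaa->a; aab->b; abb->aa

  | baab => bb
  | abab
  | aabbaba => bbaba
  | aababaab => babaab => babb => baa => bb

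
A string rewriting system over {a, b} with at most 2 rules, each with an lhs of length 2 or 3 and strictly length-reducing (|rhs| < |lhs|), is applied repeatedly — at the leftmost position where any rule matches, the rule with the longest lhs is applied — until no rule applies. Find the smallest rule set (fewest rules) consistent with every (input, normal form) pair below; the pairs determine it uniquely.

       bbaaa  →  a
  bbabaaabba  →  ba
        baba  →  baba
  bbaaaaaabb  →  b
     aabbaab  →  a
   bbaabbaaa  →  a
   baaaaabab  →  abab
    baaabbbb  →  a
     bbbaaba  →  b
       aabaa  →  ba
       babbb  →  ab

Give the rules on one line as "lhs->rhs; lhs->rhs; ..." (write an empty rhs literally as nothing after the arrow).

  | bbaaa => aaaa => baa => bb => a
  | bbabaaabba => aabaaabba => bbaaabba => aaaabba => baabba => bbbba => abba => aaa => ba
  | baba
  | bbaaaaaabb => aaaaaaabb => baaaaabb => bbaaabb => aaaabb => baabb => bbbb => abb => aa => b

aa->b; bb->a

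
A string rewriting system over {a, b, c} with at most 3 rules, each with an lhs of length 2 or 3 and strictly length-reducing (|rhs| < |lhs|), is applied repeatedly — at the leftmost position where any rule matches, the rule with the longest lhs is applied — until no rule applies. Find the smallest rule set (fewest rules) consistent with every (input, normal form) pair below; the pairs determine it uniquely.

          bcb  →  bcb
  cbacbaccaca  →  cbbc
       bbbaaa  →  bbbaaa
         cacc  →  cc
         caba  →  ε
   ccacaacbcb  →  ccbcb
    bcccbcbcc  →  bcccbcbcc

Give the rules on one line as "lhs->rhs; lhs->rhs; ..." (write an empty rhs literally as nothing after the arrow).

  | bcb
  | cbacbaccaca => cbbaccaca => cbbcaca => cbbc
  | bbbaaa
  | cacc => cc

ac->; aca->; cab->ac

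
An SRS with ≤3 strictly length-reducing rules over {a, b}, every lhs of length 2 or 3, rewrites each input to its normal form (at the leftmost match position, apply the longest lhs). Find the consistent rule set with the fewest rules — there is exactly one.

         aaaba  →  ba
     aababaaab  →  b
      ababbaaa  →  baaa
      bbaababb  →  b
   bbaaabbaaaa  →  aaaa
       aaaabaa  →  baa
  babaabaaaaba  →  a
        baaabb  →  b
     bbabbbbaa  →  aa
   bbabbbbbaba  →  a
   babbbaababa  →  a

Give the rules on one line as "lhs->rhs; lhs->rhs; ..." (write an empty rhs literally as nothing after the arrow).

ab->b; bb->

  | aaaba => aaba => aba => ba
  | aababaaab => ababaaab => babaaab => bbaaab => aaab => aab => ab => b
  | ababbaaa => babbaaa => bbbaaa => baaa
  | bbaababb => aababb => ababb => babb => bbb => b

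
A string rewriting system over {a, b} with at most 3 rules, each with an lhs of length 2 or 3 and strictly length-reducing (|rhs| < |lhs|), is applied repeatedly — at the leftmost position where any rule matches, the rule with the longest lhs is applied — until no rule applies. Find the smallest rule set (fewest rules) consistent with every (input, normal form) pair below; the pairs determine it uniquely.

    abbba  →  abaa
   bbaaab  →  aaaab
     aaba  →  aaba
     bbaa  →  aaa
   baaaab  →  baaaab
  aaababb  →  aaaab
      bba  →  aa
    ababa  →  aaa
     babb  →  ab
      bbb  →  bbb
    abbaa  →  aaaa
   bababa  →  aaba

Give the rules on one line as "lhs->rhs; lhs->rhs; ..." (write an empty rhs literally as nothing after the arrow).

  | abbba => abaa
  | bbaaab => aaaab
  | aaba
  | bbaa => aaa

bab->a; bba->aa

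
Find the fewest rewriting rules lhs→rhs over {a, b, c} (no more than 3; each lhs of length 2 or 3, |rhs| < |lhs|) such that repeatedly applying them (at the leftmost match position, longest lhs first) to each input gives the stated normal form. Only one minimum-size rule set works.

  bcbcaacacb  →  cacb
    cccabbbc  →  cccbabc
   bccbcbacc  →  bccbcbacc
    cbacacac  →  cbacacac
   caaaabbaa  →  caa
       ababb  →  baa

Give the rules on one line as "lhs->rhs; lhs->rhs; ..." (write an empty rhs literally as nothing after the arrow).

  | bcbcaacacb => bcacacb => cacb
  | cccabbbc => cccbabc
  | bccbcbacc
  | cbacacac

aab->; abb->ba; bca->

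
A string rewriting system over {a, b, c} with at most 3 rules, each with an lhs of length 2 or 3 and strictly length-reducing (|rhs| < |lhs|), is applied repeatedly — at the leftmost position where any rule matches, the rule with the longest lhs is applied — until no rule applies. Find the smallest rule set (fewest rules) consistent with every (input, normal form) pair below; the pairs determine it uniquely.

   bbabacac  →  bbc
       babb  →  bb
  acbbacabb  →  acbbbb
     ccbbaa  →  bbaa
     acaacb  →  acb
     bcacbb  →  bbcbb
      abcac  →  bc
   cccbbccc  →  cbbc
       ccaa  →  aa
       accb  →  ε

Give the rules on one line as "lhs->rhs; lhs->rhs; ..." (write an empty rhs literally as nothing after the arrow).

ab->; ca->b; cc->

  | bbabacac => bbacac => bbabc => bbc
  | babb => bb
  | acbbacabb => acbbabbb => acbbbb
  | ccbbaa => bbaa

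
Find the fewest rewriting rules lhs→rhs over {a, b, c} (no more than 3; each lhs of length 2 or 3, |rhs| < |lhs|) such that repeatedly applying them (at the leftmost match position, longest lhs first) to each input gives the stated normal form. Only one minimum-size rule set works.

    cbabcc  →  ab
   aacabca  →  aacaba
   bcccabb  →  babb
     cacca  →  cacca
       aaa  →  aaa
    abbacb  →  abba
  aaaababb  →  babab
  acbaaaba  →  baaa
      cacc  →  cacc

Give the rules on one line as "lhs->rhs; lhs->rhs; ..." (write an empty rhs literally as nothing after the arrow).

  | cbabcc => abcc => abc => ab
  | aacabca => aacaba
  | bcccabb => bccabb => bcabb => babb
  | cacca

aab->ba; bc->b; cb->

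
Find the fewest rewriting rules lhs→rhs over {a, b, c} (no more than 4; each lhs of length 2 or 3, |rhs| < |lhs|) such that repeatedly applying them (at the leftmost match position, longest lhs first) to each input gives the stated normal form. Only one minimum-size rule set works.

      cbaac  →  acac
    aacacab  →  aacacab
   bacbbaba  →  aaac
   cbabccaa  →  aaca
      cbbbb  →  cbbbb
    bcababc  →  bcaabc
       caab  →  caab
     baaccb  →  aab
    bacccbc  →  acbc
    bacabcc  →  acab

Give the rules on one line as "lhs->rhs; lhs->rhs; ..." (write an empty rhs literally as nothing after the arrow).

ba->a; cba->ac; cc->

  | cbaac => acac
  | aacacab
  | bacbbaba => acbbaba => acbaba => aacba => aaac
  | cbabccaa => acbccaa => acbaa => aaca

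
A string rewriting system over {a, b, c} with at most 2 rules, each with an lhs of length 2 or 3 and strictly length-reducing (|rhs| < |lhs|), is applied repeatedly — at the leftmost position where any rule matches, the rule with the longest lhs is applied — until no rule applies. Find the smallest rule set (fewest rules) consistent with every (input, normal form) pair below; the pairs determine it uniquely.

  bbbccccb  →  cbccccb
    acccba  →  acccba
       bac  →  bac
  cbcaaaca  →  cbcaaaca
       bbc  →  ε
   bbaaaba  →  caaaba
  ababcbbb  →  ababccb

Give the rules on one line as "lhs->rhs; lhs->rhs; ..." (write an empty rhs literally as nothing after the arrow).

  | bbbccccb => cbccccb
  | acccba
  | bac
  | cbcaaaca

bb->c; bbc->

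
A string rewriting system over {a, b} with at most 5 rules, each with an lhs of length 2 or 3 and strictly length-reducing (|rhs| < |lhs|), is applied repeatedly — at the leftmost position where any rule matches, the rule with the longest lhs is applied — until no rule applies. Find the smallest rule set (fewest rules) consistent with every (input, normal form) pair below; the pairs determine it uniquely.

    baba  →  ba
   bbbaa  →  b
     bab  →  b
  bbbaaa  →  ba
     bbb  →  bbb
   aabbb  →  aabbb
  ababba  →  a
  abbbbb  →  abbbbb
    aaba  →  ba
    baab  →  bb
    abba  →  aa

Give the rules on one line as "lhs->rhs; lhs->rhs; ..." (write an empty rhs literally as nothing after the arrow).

aba->ba; baa->b; bab->b; bba->a

  | baba => ba
  | bbbaa => baa => b
  | bab => b
  | bbbaaa => baaa => ba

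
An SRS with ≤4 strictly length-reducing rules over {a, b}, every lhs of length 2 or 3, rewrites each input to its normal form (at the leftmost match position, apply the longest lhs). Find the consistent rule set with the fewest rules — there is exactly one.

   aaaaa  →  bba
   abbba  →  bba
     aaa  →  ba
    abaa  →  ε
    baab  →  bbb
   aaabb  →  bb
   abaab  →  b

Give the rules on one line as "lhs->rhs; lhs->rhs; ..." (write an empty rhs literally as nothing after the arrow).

  | aaaaa => baaa => bba
  | abbba => bba
  | aaa => ba
  | abaa => aba => ab => ε

aa->b; ab->; aba->ab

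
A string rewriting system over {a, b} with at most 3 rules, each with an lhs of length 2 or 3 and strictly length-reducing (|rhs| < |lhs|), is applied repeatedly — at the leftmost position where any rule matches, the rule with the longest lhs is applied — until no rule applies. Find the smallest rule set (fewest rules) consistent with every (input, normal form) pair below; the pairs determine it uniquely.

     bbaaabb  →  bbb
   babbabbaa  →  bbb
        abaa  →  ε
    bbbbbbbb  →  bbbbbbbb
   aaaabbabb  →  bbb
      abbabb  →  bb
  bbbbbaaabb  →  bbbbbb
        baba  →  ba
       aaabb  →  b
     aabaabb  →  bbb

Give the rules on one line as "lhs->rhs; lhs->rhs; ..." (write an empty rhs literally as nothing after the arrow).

  | bbaaabb => bbabb => bbb
  | babbabbaa => bbabbaa => bbbaa => bbb
  | abaa => aa => ε
  | bbbbbbbb

aa->; ab->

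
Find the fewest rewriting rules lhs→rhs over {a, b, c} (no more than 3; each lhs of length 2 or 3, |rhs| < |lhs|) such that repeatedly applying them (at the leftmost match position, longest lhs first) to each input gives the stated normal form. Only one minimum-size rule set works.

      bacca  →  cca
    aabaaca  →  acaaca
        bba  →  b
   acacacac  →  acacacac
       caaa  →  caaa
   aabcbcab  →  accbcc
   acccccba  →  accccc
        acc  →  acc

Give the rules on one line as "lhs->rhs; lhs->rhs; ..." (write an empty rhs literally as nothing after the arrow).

  | bacca => cca
  | aabaaca => acaaca
  | bba => b
  | acacacac

ab->c; ba->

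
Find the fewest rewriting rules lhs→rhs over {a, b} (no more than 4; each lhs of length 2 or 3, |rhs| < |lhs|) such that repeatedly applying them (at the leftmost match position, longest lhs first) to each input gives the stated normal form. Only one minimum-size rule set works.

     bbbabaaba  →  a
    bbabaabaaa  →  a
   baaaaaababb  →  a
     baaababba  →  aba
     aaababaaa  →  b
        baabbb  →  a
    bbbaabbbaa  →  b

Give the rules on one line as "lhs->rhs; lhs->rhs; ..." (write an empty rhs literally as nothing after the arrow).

  | bbbabaaba => aabaaba => bbaaba => aaba => bba => a
  | bbabaabaaa => abaabaaa => abbbaaa => aaaaa => baaa => bba => a
  | baaaaaababb => bbaaaababb => aaaababb => baababb => bbbabb => aabb => bbb => a
  | baaababba => bbababba => ababba => aba

aa->b; bab->; bb->; bbb->a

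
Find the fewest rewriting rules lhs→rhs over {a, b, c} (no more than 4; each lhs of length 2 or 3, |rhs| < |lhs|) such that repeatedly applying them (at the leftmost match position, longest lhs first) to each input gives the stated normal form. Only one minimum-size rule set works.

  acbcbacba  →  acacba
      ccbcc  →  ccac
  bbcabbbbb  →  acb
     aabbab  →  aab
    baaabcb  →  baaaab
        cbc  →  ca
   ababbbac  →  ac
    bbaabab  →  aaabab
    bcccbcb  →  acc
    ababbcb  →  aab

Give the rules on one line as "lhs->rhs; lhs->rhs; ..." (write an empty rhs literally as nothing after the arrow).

  | acbcbacba => acabacba => acacba
  | ccbcc => ccac
  | bbcabbbbb => acabbbbb => acbbbb => acabb => acb
  | aabbab => aab

abb->; bb->a; bc->a; cab->c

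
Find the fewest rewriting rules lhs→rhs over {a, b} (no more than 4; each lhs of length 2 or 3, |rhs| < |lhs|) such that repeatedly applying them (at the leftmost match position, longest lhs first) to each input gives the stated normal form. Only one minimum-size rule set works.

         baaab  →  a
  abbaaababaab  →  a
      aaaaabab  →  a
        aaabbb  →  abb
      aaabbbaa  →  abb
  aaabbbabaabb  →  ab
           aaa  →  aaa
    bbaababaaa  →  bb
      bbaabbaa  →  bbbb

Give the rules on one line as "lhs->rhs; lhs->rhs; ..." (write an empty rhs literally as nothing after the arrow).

  | baaab => bab => a
  | abbaaababaab => abbababaab => abaabaab => aabaab => baaab => bab => a
  | aaaaabab => aaabaab => abaaab => aaab => aba => a
  | aaabbb => ababb => abb

aab->ba; aba->a; baa->b; bab->a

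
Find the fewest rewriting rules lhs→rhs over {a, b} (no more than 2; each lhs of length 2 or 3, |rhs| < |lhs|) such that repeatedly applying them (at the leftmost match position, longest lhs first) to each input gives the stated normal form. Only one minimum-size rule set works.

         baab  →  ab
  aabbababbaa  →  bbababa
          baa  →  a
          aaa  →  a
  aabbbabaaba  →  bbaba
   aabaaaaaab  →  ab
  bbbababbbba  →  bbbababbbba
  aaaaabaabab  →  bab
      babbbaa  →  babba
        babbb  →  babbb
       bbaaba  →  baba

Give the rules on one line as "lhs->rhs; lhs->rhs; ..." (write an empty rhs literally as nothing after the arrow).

aa->; baa->a

  | baab => ab
  | aabbababbaa => bbababbaa => bbababa
  | baa => a
  | aaa => a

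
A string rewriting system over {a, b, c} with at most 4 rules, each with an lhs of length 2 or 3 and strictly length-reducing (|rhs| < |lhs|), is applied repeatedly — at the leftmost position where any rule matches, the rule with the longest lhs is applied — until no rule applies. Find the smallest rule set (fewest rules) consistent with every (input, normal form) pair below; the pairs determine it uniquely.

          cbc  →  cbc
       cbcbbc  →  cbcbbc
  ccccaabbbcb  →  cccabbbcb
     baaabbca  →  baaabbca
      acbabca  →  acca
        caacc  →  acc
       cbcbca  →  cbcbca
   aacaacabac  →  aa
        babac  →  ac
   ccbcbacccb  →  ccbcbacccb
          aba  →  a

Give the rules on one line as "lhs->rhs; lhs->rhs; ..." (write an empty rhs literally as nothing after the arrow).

  | cbc
  | cbcbbc
  | ccccaabbbcb => cccabbbcb
  | baaabbca

aac->a; aba->a; bab->; caa->a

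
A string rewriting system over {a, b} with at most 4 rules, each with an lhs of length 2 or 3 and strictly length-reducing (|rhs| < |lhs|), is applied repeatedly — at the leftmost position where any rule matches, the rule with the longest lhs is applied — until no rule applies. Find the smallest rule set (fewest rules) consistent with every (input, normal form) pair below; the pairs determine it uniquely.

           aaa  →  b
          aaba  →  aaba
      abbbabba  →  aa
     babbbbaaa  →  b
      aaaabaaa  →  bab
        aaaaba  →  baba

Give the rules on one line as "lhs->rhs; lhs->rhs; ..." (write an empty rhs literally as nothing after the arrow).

  | aaa => b
  | aaba
  | abbbabba => abbabba => aaabba => bbba => bba => aa
  | babbbbaaa => babbbaaa => babbaaa => baaaaa => bbaa => aaa => b

aaa->b; bb->b; bba->aa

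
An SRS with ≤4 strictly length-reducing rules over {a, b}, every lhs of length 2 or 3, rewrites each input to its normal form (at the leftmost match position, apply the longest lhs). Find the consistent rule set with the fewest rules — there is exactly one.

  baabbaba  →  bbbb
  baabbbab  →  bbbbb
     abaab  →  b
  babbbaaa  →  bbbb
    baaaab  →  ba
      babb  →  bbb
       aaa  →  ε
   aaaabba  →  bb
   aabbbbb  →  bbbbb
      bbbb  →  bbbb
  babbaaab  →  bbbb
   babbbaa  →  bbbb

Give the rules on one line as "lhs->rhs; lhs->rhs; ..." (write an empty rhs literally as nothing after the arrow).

aaa->; ab->a; abb->bb; bba->bb

  | baabbaba => babbaba => bbbaba => bbbba => bbbb
  | baabbbab => babbbab => bbbbab => bbbbb
  | abaab => aaab => b
  | babbbaaa => bbbbaaa => bbbbaa => bbbba => bbbb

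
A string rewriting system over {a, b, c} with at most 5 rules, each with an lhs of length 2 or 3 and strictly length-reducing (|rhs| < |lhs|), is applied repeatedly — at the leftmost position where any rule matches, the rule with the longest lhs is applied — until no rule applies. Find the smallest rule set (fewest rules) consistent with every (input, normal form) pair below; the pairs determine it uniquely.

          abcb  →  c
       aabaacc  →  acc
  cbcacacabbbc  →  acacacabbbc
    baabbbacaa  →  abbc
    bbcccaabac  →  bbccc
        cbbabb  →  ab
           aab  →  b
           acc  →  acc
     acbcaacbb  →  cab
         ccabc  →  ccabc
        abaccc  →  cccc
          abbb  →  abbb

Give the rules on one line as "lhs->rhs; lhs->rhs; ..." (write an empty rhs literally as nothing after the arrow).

  | abcb => aba => c
  | aabaacc => baacc => acc
  | cbcacacabbbc => acacacabbbc
  | baabbbacaa => abbbacaa => abbcaa => abbc

aa->; aba->c; ba->; cb->a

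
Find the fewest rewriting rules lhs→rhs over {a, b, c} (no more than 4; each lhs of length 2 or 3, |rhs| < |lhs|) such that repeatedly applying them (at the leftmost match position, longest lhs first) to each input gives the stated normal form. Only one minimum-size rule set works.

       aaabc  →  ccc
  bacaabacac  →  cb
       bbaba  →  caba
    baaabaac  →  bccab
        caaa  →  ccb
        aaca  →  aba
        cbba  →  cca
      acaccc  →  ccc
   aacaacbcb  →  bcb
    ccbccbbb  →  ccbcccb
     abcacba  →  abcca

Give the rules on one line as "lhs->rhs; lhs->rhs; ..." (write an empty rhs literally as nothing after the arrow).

aaa->cb; ac->b; bb->c

  | aaabc => cbbc => ccc
  | bacaabacac => bbaabacac => caabacac => caabbac => caacac => cabac => cabb => cac => cb
  | bbaba => caba
  | baaabaac => bcbbaac => bccaac => bccab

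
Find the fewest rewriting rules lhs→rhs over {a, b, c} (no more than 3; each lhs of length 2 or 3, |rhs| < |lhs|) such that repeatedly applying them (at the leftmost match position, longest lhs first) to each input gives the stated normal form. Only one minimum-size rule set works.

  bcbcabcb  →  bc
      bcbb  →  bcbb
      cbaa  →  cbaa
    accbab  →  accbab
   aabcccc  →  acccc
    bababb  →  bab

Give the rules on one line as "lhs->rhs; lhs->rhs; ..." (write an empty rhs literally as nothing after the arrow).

  | bcbcabcb => bcbccb => bcabb => bc
  | bcbb
  | cbaa
  | accbab

abb->; abc->c; bcc->ab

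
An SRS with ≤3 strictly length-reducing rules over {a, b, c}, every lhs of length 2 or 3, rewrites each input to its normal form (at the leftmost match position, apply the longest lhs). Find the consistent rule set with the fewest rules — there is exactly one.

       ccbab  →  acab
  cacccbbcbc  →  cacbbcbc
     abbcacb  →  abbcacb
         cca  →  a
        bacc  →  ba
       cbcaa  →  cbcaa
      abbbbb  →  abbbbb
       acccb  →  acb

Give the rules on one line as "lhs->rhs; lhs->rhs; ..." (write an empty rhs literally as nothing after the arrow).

  | ccbab => acab
  | cacccbbcbc => cacbbcbc
  | abbcacb
  | cca => a

cc->; ccb->ac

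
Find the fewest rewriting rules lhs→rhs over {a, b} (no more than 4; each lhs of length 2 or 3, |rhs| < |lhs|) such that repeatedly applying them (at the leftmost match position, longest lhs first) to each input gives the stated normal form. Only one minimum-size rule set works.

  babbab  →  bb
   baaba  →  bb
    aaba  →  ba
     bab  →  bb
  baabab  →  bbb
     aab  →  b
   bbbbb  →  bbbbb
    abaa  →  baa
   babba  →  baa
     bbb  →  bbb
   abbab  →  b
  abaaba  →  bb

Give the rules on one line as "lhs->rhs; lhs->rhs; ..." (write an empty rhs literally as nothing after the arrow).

ab->b; abb->a; bba->bb

  | babbab => baab => bab => bb
  | baaba => baba => bba => bb
  | aaba => aba => ba
  | bab => bb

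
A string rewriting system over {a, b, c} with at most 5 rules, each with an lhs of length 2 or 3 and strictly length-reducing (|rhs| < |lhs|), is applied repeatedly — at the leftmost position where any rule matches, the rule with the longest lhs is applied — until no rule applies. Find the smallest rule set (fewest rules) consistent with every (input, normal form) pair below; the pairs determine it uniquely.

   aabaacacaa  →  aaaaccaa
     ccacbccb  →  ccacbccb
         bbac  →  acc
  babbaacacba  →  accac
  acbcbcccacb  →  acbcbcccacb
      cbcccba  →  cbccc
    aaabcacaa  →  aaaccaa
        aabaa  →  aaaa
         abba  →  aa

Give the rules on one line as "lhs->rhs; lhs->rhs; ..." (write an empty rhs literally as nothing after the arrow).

ab->a; aca->ac; ba->; bba->ac

  | aabaacacaa => aaaacacaa => aaaaccaa
  | ccacbccb
  | bbac => acc
  | babbaacacba => bbaacacba => acacacba => accacba => accac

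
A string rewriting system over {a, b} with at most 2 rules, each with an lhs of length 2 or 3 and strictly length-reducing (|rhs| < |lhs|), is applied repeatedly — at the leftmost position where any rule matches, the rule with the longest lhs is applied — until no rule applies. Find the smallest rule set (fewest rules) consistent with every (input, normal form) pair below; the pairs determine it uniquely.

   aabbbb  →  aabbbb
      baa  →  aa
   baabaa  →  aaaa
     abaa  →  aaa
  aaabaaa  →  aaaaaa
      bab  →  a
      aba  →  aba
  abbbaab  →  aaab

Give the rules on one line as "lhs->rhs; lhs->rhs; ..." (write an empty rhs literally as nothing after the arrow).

  | aabbbb
  | baa => aa
  | baabaa => aabaa => aaaa
  | abaa => aaa

baa->aa; bab->a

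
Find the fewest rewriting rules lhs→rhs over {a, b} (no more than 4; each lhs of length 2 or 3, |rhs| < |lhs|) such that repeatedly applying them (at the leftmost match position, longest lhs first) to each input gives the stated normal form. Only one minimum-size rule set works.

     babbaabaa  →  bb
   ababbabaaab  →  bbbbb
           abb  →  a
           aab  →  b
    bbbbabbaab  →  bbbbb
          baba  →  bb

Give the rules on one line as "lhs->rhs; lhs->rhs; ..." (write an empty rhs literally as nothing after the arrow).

  | babbaabaa => baaabaa => baaba => bab => bb
  | ababbabaaab => bbbabaaab => bbbbaab => bbbbab => bbbbb
  | abb => a
  | aab => ab => b

ab->b; aba->b; abb->a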